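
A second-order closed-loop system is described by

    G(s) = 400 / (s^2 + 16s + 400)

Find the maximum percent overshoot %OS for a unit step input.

%OS ≈ 25.4%

Comparing s^2 + 16s + 400 to s^2 + 2ζωₙs + ωₙ²: ωₙ = 20 rad/s and ζ = 16/(2·20) = 0.4.
%OS = 100·exp(−πζ/√(1−ζ²)) = 100·exp(−π·0.4/√(1−0.4²)) ≈ 25.4%.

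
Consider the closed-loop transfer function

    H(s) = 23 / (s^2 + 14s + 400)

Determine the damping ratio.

ζ = 0.35

Compare the denominator to the standard form s^2 + 2ζωₙs + ωₙ².
ωₙ² = 400, so ωₙ = 20 rad/s.
2ζωₙ = 14, so ζ = 14/(2·20) = 0.35.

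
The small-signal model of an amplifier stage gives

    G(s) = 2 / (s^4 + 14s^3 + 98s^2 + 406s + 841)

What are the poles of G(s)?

s = -5 + 2j, -5 - 2j, -2 + 5j, -2 - 5j

The poles are the roots of the denominator s^4 + 14s^3 + 98s^2 + 406s + 841 = 0.
No real roots exist; factor into two real quadratics: (s^2 + 10s + 29)(s^2 + 4s + 29) = 0.
Each quadratic gives a conjugate pair via the quadratic formula.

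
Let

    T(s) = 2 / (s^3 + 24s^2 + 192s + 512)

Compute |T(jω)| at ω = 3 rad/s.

Substitute s = j3: numerator = 2, denominator = 296 + j549.
|T(j3)| = |2| / |296 + j549| = 2 / 623.71 ≈ 0.003207.

|T(j3)| ≈ 0.003207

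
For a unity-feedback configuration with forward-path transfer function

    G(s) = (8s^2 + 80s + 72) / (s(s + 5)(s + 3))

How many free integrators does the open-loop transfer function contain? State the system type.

The denominator has 1 factor of s at the origin (free integrator), so this is a Type 1 system.

Type 1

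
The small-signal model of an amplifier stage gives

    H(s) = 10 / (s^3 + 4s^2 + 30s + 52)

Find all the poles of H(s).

s = -1 ± 5j, -2

The poles are the roots of the denominator s^3 + 4s^2 + 30s + 52 = 0.
Trying s = -2: the polynomial evaluates to 0, so (s + 2) is a factor.
Dividing out leaves s^2 + 2s + 26 = 0.
The quadratic formula then gives s = -1 ± 5j.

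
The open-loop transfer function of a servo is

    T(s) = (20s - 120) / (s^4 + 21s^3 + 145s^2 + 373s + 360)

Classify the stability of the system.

stable

The denominator s^4 + 21s^3 + 145s^2 + 373s + 360 factors as (s + 8)(s^2 + 4s + 5)(s + 9), giving poles at s = -8, -2 ± j, -9.
Since all poles lie strictly in the left half-plane, the system is stable.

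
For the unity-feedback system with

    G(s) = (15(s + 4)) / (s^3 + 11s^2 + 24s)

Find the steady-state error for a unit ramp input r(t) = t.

G(s) has one pole at the origin.
This is a Type 1 system. Kv = lim_{s→0} s·G(s) = 60/24 = 5/2.
e_ss = 1/Kv = 1/(5/2) = 2/5 ≈ 0.4000.

e_ss = 0.4000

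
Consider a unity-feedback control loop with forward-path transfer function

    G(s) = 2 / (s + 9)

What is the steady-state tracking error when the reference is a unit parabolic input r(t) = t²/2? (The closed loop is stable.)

e_ss = ∞

G(s) has no poles at the origin.
This is a Type 0 system; Ka = lim_{s→0} s^2·G(s) = 0, so the steady-state error for a parabola input is infinite.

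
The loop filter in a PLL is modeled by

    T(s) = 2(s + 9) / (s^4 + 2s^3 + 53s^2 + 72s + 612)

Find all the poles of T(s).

s = 6j, -6j, -1 + 4j, -1 - 4j

The poles are the roots of the denominator s^4 + 2s^3 + 53s^2 + 72s + 612 = 0.
No real roots exist; factor into two real quadratics: (s^2 + 36)(s^2 + 2s + 17) = 0.
Each quadratic gives a conjugate pair via the quadratic formula.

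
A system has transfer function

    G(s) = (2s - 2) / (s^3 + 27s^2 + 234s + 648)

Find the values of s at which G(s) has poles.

s = -9, -6, -12

The poles are the roots of the denominator s^3 + 27s^2 + 234s + 648 = 0.
Trying s = -9: the polynomial evaluates to 0, so (s + 9) is a factor.
Dividing out leaves s^2 + 18s + 72 = 0.
Factoring the quadratic: (s + 6)(s + 12) = 0.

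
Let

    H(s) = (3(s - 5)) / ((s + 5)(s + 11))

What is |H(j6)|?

|H(j6)| ≈ 0.2394

Substitute s = j6: numerator = -15 + j18, denominator = 19 + j96.
|H(j6)| = |-15 + j18| / |19 + j96| = 23.431 / 97.862 ≈ 0.2394.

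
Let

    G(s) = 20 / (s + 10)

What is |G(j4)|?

|G(j4)| ≈ 1.857

Substitute s = j4: numerator = 20, denominator = 10 + j4.
|G(j4)| = |20| / |10 + j4| = 20 / 10.770 ≈ 1.857.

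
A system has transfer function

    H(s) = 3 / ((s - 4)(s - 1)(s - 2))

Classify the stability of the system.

unstable

The poles can be read from the denominator factors: s = 4, 1, 2.
Since the pole(s) at s = 4, 1, 2 lie in the right half-plane, the system is unstable.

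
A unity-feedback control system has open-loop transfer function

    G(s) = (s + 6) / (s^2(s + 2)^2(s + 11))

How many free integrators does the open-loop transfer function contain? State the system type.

The denominator has 2 factors of s at the origin (free integrators), so this is a Type 2 system.

Type 2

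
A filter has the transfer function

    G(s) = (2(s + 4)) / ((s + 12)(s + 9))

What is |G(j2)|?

|G(j2)| ≈ 0.07975

Substitute s = j2: numerator = 8 + j4, denominator = 104 + j42.
|G(j2)| = |8 + j4| / |104 + j42| = 8.9443 / 112.16 ≈ 0.07975.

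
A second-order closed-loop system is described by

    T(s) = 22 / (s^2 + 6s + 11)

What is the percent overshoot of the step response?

Comparing s^2 + 6s + 11 to s^2 + 2ζωₙs + ωₙ²: ωₙ = √11 ≈ 3.317 rad/s and ζ = 6/(2·√11) ≈ 0.9045.
%OS = 100·exp(−πζ/√(1−ζ²)) = 100·exp(−π·0.9045/√(1−0.9045²)) ≈ 0.128%.

%OS ≈ 0.128%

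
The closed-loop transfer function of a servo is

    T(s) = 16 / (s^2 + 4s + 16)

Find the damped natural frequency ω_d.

ω_d ≈ 3.464 rad/s

Comparing s^2 + 4s + 16 to s^2 + 2ζωₙs + ωₙ²: ωₙ = 4 rad/s and ζ = 4/(2·4) = 0.5.
ζωₙ = 4/2 = 2, so ω_d = ωₙ√(1−ζ²) = √(ωₙ² − (ζωₙ)²) = √(16 − 2²) = √12 ≈ 3.464 rad/s.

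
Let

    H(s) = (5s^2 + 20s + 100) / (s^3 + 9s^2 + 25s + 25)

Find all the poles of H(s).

The poles are the roots of the denominator s^3 + 9s^2 + 25s + 25 = 0.
Trying s = -5: the polynomial evaluates to 0, so (s + 5) is a factor.
Dividing out leaves s^2 + 4s + 5 = 0.
The quadratic formula then gives s = -2 ± 1j.

s = -2 ± j, -5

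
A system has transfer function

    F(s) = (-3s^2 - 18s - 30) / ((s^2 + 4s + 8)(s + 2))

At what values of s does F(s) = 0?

Set the numerator to zero: -3s^2 - 18s - 30 = 0, i.e. -3·(s^2 + 6s + 10) = 0.
Factoring: (s^2 + 6s + 10) = 0.

s = -3 + j, -3 - j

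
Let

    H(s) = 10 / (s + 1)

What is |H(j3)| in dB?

|H(j3)|_dB ≈ 10 dB

Substitute s = j3: numerator = 10, denominator = 1 + j3.
|H(j3)| = |10| / |1 + j3| = 10 / 3.1623 ≈ 3.162.
In decibels: 20·log₁₀(3.162) ≈ 10 dB.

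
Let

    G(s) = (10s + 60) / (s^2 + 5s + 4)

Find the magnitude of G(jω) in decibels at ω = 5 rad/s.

|G(j5)|_dB ≈ 7.58 dB

Substitute s = j5: numerator = 60 + j50, denominator = -21 + j25.
|G(j5)| = |60 + j50| / |-21 + j25| = 78.102 / 32.650 ≈ 2.392.
In decibels: 20·log₁₀(2.392) ≈ 7.58 dB.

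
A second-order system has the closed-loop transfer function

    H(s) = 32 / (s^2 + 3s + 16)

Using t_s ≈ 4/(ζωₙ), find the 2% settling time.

t_s ≈ 2.667 s

Comparing s^2 + 3s + 16 to s^2 + 2ζωₙs + ωₙ²: ωₙ = 4 rad/s and ζ = 3/(2·4) = 0.375.
ζωₙ = 3/2 = 1.5, so t_s ≈ 4/(ζωₙ) = 4/1.5 ≈ 2.667 s.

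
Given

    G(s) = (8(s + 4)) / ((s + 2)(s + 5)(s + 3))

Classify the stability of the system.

The poles can be read from the denominator factors: s = -2, -5, -3.
Since all poles lie strictly in the left half-plane, the system is stable.

stable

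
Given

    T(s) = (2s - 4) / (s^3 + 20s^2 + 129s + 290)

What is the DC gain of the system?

Set s = 0: T(0) = (-4) / (290) = -2/145.

T(0) = -2/145 ≈ -0.01379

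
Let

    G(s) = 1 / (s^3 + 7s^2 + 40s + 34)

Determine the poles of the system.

s = -3 + 5j, -3 - 5j, -1

The poles are the roots of the denominator s^3 + 7s^2 + 40s + 34 = 0.
Trying s = -1: the polynomial evaluates to 0, so (s + 1) is a factor.
Dividing out leaves s^2 + 6s + 34 = 0.
The quadratic formula then gives s = -3 ± 5j.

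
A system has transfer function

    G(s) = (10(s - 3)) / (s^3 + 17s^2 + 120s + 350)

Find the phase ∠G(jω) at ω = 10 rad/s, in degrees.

At s = j10: numerator = -30 + j100, denominator = -1350 + j200.
∠G = ∠num − ∠den = 106.70° − (171.57°) = -64.87°.

∠G(j10) ≈ -64.87°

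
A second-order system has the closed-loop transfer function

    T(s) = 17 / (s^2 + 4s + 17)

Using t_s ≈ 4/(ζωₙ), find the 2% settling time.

Comparing s^2 + 4s + 17 to s^2 + 2ζωₙs + ωₙ²: ωₙ = √17 ≈ 4.123 rad/s and ζ = 4/(2·√17) ≈ 0.4851.
ζωₙ = 4/2 = 2, so t_s ≈ 4/(ζωₙ) = 4/2 = 2 s.

t_s ≈ 2 s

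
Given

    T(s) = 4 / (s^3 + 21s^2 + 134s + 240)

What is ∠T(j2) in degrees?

At s = j2: numerator = 4, denominator = 156 + j260.
∠T = ∠num − ∠den = 0° − (59.036°) = -59.04°.

∠T(j2) ≈ -59.04°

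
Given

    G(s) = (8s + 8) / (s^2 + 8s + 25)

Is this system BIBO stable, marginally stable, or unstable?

The poles can be read from the denominator factors: s = -4 + 3j, -4 - 3j.
Since all poles lie strictly in the left half-plane, the system is stable.

stable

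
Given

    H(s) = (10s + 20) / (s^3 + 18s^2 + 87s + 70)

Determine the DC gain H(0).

H(0) = 2/7 ≈ 0.2857

Set s = 0: H(0) = (20) / (70) = 2/7.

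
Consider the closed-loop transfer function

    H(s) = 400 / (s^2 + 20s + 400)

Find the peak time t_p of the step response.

t_p ≈ 0.1814 s

Comparing s^2 + 20s + 400 to s^2 + 2ζωₙs + ωₙ²: ωₙ = 20 rad/s and ζ = 20/(2·20) = 0.5.
ζωₙ = 20/2 = 10, so ω_d = ωₙ√(1−ζ²) = √(ωₙ² − (ζωₙ)²) = √(400 − 10²) = √300 ≈ 17.32 rad/s.
t_p = π/ω_d = π/17.32 ≈ 0.1814 s.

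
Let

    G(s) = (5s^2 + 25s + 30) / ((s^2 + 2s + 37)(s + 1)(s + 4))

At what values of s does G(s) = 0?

s = -2, -3

Set the numerator to zero: 5s^2 + 25s + 30 = 0, i.e. 5·(s^2 + 5s + 6) = 0.
Factoring: (s + 2)(s + 3) = 0.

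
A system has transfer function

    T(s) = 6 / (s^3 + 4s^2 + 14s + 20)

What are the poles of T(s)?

The poles are the roots of the denominator s^3 + 4s^2 + 14s + 20 = 0.
Trying s = -2: the polynomial evaluates to 0, so (s + 2) is a factor.
Dividing out leaves s^2 + 2s + 10 = 0.
The quadratic formula then gives s = -1 ± 3j.

s = -2, -1 + 3j, -1 - 3j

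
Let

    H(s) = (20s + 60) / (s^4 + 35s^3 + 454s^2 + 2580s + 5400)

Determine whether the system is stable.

The denominator s^4 + 35s^3 + 454s^2 + 2580s + 5400 factors as (s + 10)^2(s + 6)(s + 9), giving poles at s = -10, -10, -6, -9.
Since all poles lie strictly in the left half-plane, the system is stable.

stable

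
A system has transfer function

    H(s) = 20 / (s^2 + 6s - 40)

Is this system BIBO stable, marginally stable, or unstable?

The denominator s^2 + 6s - 40 factors as (s + 10)(s - 4), giving poles at s = -10, 4.
Since the pole(s) at s = 4 lie in the right half-plane, the system is unstable.

unstable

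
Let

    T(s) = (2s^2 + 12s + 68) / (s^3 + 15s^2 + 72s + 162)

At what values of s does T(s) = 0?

Set the numerator to zero: 2s^2 + 12s + 68 = 0, i.e. 2·(s^2 + 6s + 34) = 0.
Factoring: (s^2 + 6s + 34) = 0.

s = -3 ± 5j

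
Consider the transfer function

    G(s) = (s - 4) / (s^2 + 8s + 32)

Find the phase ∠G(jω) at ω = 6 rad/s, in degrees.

At s = j6: numerator = -4 + j6, denominator = -4 + j48.
∠G = ∠num − ∠den = 123.69° − (94.764°) = 28.93°.

∠G(j6) ≈ 28.93°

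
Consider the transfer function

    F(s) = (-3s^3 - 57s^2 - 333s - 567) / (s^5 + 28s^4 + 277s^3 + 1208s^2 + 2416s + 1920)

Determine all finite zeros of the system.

Set the numerator to zero: -3s^3 - 57s^2 - 333s - 567 = 0, i.e. -3·(s^3 + 19s^2 + 111s + 189) = 0.
Factoring: (s + 7)(s + 9)(s + 3) = 0.

s = -7, -9, -3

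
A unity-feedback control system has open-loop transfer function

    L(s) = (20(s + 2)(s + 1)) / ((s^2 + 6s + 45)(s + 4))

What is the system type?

Type 0

The denominator has no factor of s at the origin — no free integrator — so this is a Type 0 system.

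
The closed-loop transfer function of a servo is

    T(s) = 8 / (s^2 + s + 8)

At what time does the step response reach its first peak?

t_p ≈ 1.128 s

Comparing s^2 + s + 8 to s^2 + 2ζωₙs + ωₙ²: ωₙ = √8 ≈ 2.828 rad/s and ζ = 1/(2·√8) ≈ 0.1768.
ζωₙ = 1/2 = 0.5, so ω_d = ωₙ√(1−ζ²) = √(ωₙ² − (ζωₙ)²) = √(8 − 0.5²) = √7.75 ≈ 2.784 rad/s.
t_p = π/ω_d = π/2.784 ≈ 1.128 s.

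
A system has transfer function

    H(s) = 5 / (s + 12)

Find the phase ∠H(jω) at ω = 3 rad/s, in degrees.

∠H(j3) ≈ -14.04°

At s = j3: numerator = 5, denominator = 12 + j3.
∠H = ∠num − ∠den = 0° − (14.036°) = -14.04°.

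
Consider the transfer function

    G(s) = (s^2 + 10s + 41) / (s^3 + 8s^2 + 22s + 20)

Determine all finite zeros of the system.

s = -5 ± 4j

Set the numerator to zero: s^2 + 10s + 41 = 0.
Factoring: (s^2 + 10s + 41) = 0.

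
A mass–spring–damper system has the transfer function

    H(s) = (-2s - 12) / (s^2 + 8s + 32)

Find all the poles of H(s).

The poles are the roots of the denominator s^2 + 8s + 32 = 0.
Using the quadratic formula: s = (-8 ± √(-64))/2 = -4 ± 4j.

s = -4 ± 4j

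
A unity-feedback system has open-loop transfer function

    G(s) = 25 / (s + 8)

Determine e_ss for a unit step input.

G(s) has no poles at the origin.
This is a Type 0 system. Kp = lim_{s→0} G(s) = 25/8.
e_ss = 1/(1 + Kp) = 1/(1 + 25/8) = 8/33 ≈ 0.2424.

e_ss = 0.2424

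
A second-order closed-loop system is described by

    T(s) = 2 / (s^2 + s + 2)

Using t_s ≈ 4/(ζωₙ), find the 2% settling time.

Comparing s^2 + s + 2 to s^2 + 2ζωₙs + ωₙ²: ωₙ = √2 ≈ 1.414 rad/s and ζ = 1/(2·√2) ≈ 0.3536.
ζωₙ = 1/2 = 0.5, so t_s ≈ 4/(ζωₙ) = 4/0.5 = 8 s.

t_s ≈ 8 s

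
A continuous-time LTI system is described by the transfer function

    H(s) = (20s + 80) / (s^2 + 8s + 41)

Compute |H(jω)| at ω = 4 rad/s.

Substitute s = j4: numerator = 80 + j80, denominator = 25 + j32.
|H(j4)| = |80 + j80| / |25 + j32| = 113.14 / 40.608 ≈ 2.786.

|H(j4)| ≈ 2.786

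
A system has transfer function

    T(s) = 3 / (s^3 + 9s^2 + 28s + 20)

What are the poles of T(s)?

The poles are the roots of the denominator s^3 + 9s^2 + 28s + 20 = 0.
Trying s = -1: the polynomial evaluates to 0, so (s + 1) is a factor.
Dividing out leaves s^2 + 8s + 20 = 0.
The quadratic formula then gives s = -4 ± 2j.

s = -4 ± 2j, -1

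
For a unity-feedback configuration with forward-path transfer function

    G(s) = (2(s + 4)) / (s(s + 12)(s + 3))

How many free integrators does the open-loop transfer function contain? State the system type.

Type 1

The denominator has 1 factor of s at the origin (free integrator), so this is a Type 1 system.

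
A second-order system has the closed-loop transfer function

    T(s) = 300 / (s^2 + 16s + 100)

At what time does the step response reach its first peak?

t_p ≈ 0.5236 s

Comparing s^2 + 16s + 100 to s^2 + 2ζωₙs + ωₙ²: ωₙ = 10 rad/s and ζ = 16/(2·10) = 0.8.
ζωₙ = 16/2 = 8, so ω_d = ωₙ√(1−ζ²) = √(ωₙ² − (ζωₙ)²) = √(100 − 8²) = √36 = 6 rad/s.
t_p = π/ω_d = π/6 ≈ 0.5236 s.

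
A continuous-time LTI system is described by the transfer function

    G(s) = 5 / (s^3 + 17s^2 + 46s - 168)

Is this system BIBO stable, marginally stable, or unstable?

The denominator s^3 + 17s^2 + 46s - 168 factors as (s + 12)(s + 7)(s - 2), giving poles at s = -12, -7, 2.
Since the pole(s) at s = 2 lie in the right half-plane, the system is unstable.

unstable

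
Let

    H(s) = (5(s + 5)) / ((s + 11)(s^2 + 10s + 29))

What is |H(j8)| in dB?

Substitute s = j8: numerator = 25 + j40, denominator = -1025 + j600.
|H(j8)| = |25 + j40| / |-1025 + j600| = 47.170 / 1187.7 ≈ 0.03972.
In decibels: 20·log₁₀(0.03972) ≈ -28.0 dB.

|H(j8)|_dB ≈ -28.0 dB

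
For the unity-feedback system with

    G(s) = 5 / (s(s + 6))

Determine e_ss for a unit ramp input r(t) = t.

G(s) has one pole at the origin.
This is a Type 1 system. Kv = lim_{s→0} s·G(s) = 5/6.
e_ss = 1/Kv = 1/(5/6) = 6/5 ≈ 1.200.

e_ss = 1.200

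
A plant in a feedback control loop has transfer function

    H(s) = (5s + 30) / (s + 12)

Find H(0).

H(0) = 5/2 ≈ 2.500

Set s = 0: H(0) = (30) / (12) = 5/2.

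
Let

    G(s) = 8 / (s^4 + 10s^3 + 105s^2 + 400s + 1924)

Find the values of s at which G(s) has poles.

The poles are the roots of the denominator s^4 + 10s^3 + 105s^2 + 400s + 1924 = 0.
No real roots exist; factor into two real quadratics: (s^2 + 8s + 52)(s^2 + 2s + 37) = 0.
Each quadratic gives a conjugate pair via the quadratic formula.

s = -4 ± 6j, -1 ± 6j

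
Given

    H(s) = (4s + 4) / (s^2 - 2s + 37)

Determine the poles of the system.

s = 1 + 6j, 1 - 6j

The poles are the roots of the denominator s^2 - 2s + 37 = 0.
Using the quadratic formula: s = (2 ± √(-144))/2 = 1 ± 6j.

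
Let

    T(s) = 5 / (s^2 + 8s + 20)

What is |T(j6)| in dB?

|T(j6)|_dB ≈ -20.1 dB

Substitute s = j6: numerator = 5, denominator = -16 + j48.
|T(j6)| = |5| / |-16 + j48| = 5 / 50.596 ≈ 0.09882.
In decibels: 20·log₁₀(0.09882) ≈ -20.1 dB.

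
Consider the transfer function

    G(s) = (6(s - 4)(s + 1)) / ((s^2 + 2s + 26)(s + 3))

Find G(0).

G(0) = -4/13 ≈ -0.3077

At s = 0 each factor (s + a) contributes a and each (s^2 + bs + c) contributes c.
G(0) = 6·(-4) · (1) / ((26) · (3)) = -24/78 = -4/13.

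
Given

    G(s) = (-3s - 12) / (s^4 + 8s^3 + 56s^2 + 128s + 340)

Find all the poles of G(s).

The poles are the roots of the denominator s^4 + 8s^3 + 56s^2 + 128s + 340 = 0.
No real roots exist; factor into two real quadratics: (s^2 + 6s + 34)(s^2 + 2s + 10) = 0.
Each quadratic gives a conjugate pair via the quadratic formula.

s = -3 ± 5j, -1 ± 3j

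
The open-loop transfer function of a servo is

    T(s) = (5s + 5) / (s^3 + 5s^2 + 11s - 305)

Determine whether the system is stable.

The denominator s^3 + 5s^2 + 11s - 305 factors as (s^2 + 10s + 61)(s - 5), giving poles at s = -5 ± 6j, 5.
Since the pole(s) at s = 5 lie in the right half-plane, the system is unstable.

unstable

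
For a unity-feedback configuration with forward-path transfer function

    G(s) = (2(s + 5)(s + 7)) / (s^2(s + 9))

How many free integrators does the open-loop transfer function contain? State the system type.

Type 2

The denominator has 2 factors of s at the origin (free integrators), so this is a Type 2 system.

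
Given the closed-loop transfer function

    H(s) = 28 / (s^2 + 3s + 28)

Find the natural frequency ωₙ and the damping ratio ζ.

ωₙ ≈ 5.292 rad/s, ζ ≈ 0.2835

Compare the denominator to the standard form s^2 + 2ζωₙs + ωₙ².
ωₙ² = 28, so ωₙ = √28 ≈ 5.292 rad/s.
2ζωₙ = 3, so ζ = 3/(2·√28) ≈ 0.2835.
With ζ = 0.2835 the response is underdamped.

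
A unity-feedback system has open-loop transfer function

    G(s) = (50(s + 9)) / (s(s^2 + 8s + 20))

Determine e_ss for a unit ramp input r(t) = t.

G(s) has one pole at the origin.
This is a Type 1 system. Kv = lim_{s→0} s·G(s) = 450/20 = 45/2.
e_ss = 1/Kv = 1/(45/2) = 2/45 ≈ 0.04444.

e_ss = 0.04444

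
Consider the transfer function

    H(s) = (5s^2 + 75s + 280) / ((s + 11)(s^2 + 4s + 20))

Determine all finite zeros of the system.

Set the numerator to zero: 5s^2 + 75s + 280 = 0, i.e. 5·(s^2 + 15s + 56) = 0.
Factoring: (s + 7)(s + 8) = 0.

s = -7, -8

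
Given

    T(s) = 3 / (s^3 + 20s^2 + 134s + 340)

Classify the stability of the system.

stable

The denominator s^3 + 20s^2 + 134s + 340 factors as (s^2 + 10s + 34)(s + 10), giving poles at s = -5 ± 3j, -10.
Since all poles lie strictly in the left half-plane, the system is stable.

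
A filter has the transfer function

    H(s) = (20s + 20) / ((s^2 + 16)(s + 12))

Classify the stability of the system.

marginally stable

The poles can be read from the denominator factors: s = ±4j, -12.
Since the simple pole(s) at s = 4j, -4j lie on the jω-axis with none in the right half-plane, the system is marginally stable.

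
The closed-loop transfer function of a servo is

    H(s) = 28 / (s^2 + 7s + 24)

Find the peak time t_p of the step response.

Comparing s^2 + 7s + 24 to s^2 + 2ζωₙs + ωₙ²: ωₙ = √24 ≈ 4.899 rad/s and ζ = 7/(2·√24) ≈ 0.7144.
ζωₙ = 7/2 = 3.5, so ω_d = ωₙ√(1−ζ²) = √(ωₙ² − (ζωₙ)²) = √(24 − 3.5²) = √11.75 ≈ 3.428 rad/s.
t_p = π/ω_d = π/3.428 ≈ 0.9165 s.

t_p ≈ 0.9165 s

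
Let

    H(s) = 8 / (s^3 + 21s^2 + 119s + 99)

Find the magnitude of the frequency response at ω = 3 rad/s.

Substitute s = j3: numerator = 8, denominator = -90 + j330.
|H(j3)| = |8| / |-90 + j330| = 8 / 342.05 ≈ 0.02339.

|H(j3)| ≈ 0.02339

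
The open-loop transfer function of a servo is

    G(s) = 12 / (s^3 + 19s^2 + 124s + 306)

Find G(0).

Set s = 0: G(0) = (12) / (306) = 2/51.

G(0) = 2/51 ≈ 0.03922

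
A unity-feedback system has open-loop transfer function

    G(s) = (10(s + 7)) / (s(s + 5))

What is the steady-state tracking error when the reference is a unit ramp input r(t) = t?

G(s) has one pole at the origin.
This is a Type 1 system. Kv = lim_{s→0} s·G(s) = 70/5 = 14.
e_ss = 1/Kv = 1/(14) = 1/14 ≈ 0.07143.

e_ss = 0.07143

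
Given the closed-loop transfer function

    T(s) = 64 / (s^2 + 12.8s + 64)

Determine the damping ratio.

ζ = 0.8

Compare the denominator to the standard form s^2 + 2ζωₙs + ωₙ².
ωₙ² = 64, so ωₙ = 8 rad/s.
2ζωₙ = 12.8, so ζ = 12.8/(2·8) = 0.8.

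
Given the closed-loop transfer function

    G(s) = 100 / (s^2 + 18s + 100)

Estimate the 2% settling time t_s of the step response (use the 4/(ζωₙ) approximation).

t_s ≈ 0.4444 s

Comparing s^2 + 18s + 100 to s^2 + 2ζωₙs + ωₙ²: ωₙ = 10 rad/s and ζ = 18/(2·10) = 0.9.
ζωₙ = 18/2 = 9, so t_s ≈ 4/(ζωₙ) = 4/9 ≈ 0.4444 s.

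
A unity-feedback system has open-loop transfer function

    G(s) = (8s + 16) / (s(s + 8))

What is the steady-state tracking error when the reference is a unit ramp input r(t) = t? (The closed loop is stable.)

e_ss = 0.5000

G(s) has one pole at the origin.
This is a Type 1 system. Kv = lim_{s→0} s·G(s) = 16/8 = 2.
e_ss = 1/Kv = 1/(2) = 1/2 ≈ 0.5000.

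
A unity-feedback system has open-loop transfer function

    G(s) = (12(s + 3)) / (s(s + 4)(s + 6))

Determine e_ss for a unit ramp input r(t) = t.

e_ss = 0.6667

G(s) has one pole at the origin.
This is a Type 1 system. Kv = lim_{s→0} s·G(s) = 36/24 = 3/2.
e_ss = 1/Kv = 1/(3/2) = 2/3 ≈ 0.6667.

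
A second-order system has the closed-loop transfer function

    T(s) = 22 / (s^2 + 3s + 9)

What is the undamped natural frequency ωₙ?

ωₙ = 3 rad/s

Compare the denominator to the standard form s^2 + 2ζωₙs + ωₙ².
ωₙ² = 9, so ωₙ = 3 rad/s.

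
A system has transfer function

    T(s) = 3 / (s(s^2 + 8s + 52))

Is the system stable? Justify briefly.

marginally stable

The poles can be read from the denominator factors: s = 0, -4 ± 6j.
Since the simple pole(s) at s = 0 lie on the jω-axis with none in the right half-plane, the system is marginally stable.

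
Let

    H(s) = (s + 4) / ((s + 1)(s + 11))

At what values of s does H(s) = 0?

s = -4

Set the numerator to zero: s + 4 = 0.
So s = -4.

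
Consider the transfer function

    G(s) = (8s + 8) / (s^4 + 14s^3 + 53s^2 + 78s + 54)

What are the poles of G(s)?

The poles are the roots of the denominator s^4 + 14s^3 + 53s^2 + 78s + 54 = 0.
Trying s = -3: the polynomial evaluates to 0, so (s + 3) is a factor.
Dividing out leaves s^3 + 11s^2 + 20s + 18 = 0.
This factors further as (s^2 + 2s + 2)(s + 9) = 0.

s = -1 ± j, -3, -9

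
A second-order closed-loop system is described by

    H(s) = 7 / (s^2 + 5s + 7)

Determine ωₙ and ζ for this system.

Compare the denominator to the standard form s^2 + 2ζωₙs + ωₙ².
ωₙ² = 7, so ωₙ = √7 ≈ 2.646 rad/s.
2ζωₙ = 5, so ζ = 5/(2·√7) ≈ 0.9449.
With ζ = 0.9449 the response is underdamped.

ωₙ ≈ 2.646 rad/s, ζ ≈ 0.9449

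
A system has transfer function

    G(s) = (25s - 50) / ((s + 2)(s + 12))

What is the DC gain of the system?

G(0) = -25/12 ≈ -2.083

Set s = 0: G(0) = (-50) / (24) = -25/12.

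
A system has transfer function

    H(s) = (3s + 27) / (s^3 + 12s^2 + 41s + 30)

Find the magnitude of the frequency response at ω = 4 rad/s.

|H(j4)| ≈ 0.1552

Substitute s = j4: numerator = 27 + j12, denominator = -162 + j100.
|H(j4)| = |27 + j12| / |-162 + j100| = 29.547 / 190.38 ≈ 0.1552.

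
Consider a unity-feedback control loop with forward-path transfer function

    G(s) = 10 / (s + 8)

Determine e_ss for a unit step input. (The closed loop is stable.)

G(s) has no poles at the origin.
This is a Type 0 system. Kp = lim_{s→0} G(s) = 10/8 = 5/4.
e_ss = 1/(1 + Kp) = 1/(1 + 5/4) = 4/9 ≈ 0.4444.

e_ss = 0.4444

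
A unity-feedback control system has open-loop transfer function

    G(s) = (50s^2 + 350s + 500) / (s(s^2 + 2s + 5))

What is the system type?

Type 1

The denominator has 1 factor of s at the origin (free integrator), so this is a Type 1 system.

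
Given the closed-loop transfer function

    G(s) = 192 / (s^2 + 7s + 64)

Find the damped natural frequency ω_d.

Comparing s^2 + 7s + 64 to s^2 + 2ζωₙs + ωₙ²: ωₙ = 8 rad/s and ζ = 7/(2·8) = 0.4375.
ζωₙ = 7/2 = 3.5, so ω_d = ωₙ√(1−ζ²) = √(ωₙ² − (ζωₙ)²) = √(64 − 3.5²) = √51.75 ≈ 7.194 rad/s.

ω_d ≈ 7.194 rad/s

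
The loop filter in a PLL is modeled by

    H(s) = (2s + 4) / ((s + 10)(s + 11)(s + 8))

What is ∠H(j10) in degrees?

∠H(j10) ≈ -59.92°

At s = j10: numerator = 4 + j20, denominator = -2020 + j1780.
∠H = ∠num − ∠den = 78.690° − (138.61°) = -59.92°.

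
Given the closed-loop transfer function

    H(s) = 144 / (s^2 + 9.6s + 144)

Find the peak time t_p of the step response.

Comparing s^2 + 9.6s + 144 to s^2 + 2ζωₙs + ωₙ²: ωₙ = 12 rad/s and ζ = 9.6/(2·12) = 0.4.
ζωₙ = 9.6/2 = 4.8, so ω_d = ωₙ√(1−ζ²) = √(ωₙ² − (ζωₙ)²) = √(144 − 4.8²) = √120.96 ≈ 11.00 rad/s.
t_p = π/ω_d = π/11.00 ≈ 0.2856 s.

t_p ≈ 0.2856 s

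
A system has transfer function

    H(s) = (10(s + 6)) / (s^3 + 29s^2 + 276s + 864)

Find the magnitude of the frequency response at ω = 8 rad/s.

|H(j8)| ≈ 0.05090

Substitute s = j8: numerator = 60 + j80, denominator = -992 + j1696.
|H(j8)| = |60 + j80| / |-992 + j1696| = 100 / 1964.8 ≈ 0.05090.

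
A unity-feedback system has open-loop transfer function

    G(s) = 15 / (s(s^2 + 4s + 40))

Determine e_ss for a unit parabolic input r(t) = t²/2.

e_ss = ∞

G(s) has one pole at the origin.
This is a Type 1 system; Ka = lim_{s→0} s^2·G(s) = 0, so the steady-state error for a parabola input is infinite.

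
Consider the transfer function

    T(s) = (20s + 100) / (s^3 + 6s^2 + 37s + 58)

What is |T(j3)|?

Substitute s = j3: numerator = 100 + j60, denominator = 4 + j84.
|T(j3)| = |100 + j60| / |4 + j84| = 116.62 / 84.095 ≈ 1.387.

|T(j3)| ≈ 1.387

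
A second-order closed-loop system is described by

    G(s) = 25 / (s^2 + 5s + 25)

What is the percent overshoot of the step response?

%OS ≈ 16.3%

Comparing s^2 + 5s + 25 to s^2 + 2ζωₙs + ωₙ²: ωₙ = 5 rad/s and ζ = 5/(2·5) = 0.5.
%OS = 100·exp(−πζ/√(1−ζ²)) = 100·exp(−π·0.5/√(1−0.5²)) ≈ 16.3%.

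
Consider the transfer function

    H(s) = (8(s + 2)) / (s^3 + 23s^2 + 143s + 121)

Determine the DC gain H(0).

H(0) = 16/121 ≈ 0.1322

Set s = 0: H(0) = (16) / (121) = 16/121.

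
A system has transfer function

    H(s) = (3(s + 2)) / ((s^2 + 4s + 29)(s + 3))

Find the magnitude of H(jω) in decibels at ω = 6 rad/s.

Substitute s = j6: numerator = 6 + j18, denominator = -165 + j30.
|H(j6)| = |6 + j18| / |-165 + j30| = 18.974 / 167.71 ≈ 0.1131.
In decibels: 20·log₁₀(0.1131) ≈ -18.9 dB.

|H(j6)|_dB ≈ -18.9 dB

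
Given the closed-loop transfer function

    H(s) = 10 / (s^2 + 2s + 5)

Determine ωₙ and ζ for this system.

Compare the denominator to the standard form s^2 + 2ζωₙs + ωₙ².
ωₙ² = 5, so ωₙ = √5 ≈ 2.236 rad/s.
2ζωₙ = 2, so ζ = 2/(2·√5) ≈ 0.4472.

ωₙ ≈ 2.236 rad/s, ζ ≈ 0.4472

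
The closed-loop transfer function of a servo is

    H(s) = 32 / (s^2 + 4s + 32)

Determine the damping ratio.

ζ ≈ 0.3536

Compare the denominator to the standard form s^2 + 2ζωₙs + ωₙ².
ωₙ² = 32, so ωₙ = √32 ≈ 5.657 rad/s.
2ζωₙ = 4, so ζ = 4/(2·√32) ≈ 0.3536.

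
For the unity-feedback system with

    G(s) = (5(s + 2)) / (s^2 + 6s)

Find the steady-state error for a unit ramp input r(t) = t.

G(s) has one pole at the origin.
This is a Type 1 system. Kv = lim_{s→0} s·G(s) = 10/6 = 5/3.
e_ss = 1/Kv = 1/(5/3) = 3/5 ≈ 0.6000.

e_ss = 0.6000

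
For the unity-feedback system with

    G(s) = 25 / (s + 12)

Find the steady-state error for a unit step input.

e_ss = 0.3243

G(s) has no poles at the origin.
This is a Type 0 system. Kp = lim_{s→0} G(s) = 25/12.
e_ss = 1/(1 + Kp) = 1/(1 + 25/12) = 12/37 ≈ 0.3243.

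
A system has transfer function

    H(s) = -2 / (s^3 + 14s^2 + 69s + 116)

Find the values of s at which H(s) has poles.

The poles are the roots of the denominator s^3 + 14s^2 + 69s + 116 = 0.
Trying s = -4: the polynomial evaluates to 0, so (s + 4) is a factor.
Dividing out leaves s^2 + 10s + 29 = 0.
The quadratic formula then gives s = -5 ± 2j.

s = -5 ± 2j, -4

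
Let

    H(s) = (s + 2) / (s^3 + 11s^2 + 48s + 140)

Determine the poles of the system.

The poles are the roots of the denominator s^3 + 11s^2 + 48s + 140 = 0.
Trying s = -7: the polynomial evaluates to 0, so (s + 7) is a factor.
Dividing out leaves s^2 + 4s + 20 = 0.
The quadratic formula then gives s = -2 ± 4j.

s = -2 ± 4j, -7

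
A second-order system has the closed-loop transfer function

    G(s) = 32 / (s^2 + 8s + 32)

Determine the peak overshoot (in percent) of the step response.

%OS ≈ 4.32%

Comparing s^2 + 8s + 32 to s^2 + 2ζωₙs + ωₙ²: ωₙ = √32 ≈ 5.657 rad/s and ζ = 8/(2·√32) ≈ 0.7071.
%OS = 100·exp(−πζ/√(1−ζ²)) = 100·exp(−π·0.7071/√(1−0.7071²)) ≈ 4.32%.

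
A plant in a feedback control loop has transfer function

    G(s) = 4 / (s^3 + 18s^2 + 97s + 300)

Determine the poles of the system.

s = -12, -3 ± 4j

The poles are the roots of the denominator s^3 + 18s^2 + 97s + 300 = 0.
Trying s = -12: the polynomial evaluates to 0, so (s + 12) is a factor.
Dividing out leaves s^2 + 6s + 25 = 0.
The quadratic formula then gives s = -3 ± 4j.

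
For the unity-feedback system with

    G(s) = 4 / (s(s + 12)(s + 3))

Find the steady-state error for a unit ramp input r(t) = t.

e_ss = 9

G(s) has one pole at the origin.
This is a Type 1 system. Kv = lim_{s→0} s·G(s) = 4/36 = 1/9.
e_ss = 1/Kv = 1/(1/9) = 9.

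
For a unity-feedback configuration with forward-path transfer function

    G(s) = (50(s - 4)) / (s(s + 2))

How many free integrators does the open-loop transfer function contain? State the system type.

Type 1

The denominator has 1 factor of s at the origin (free integrator), so this is a Type 1 system.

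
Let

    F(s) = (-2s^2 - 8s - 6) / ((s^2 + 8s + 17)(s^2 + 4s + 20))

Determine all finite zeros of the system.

s = -1, -3

Set the numerator to zero: -2s^2 - 8s - 6 = 0, i.e. -2·(s^2 + 4s + 3) = 0.
Factoring: (s + 1)(s + 3) = 0.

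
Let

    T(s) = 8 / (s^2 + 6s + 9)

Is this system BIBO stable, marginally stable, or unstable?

stable

The denominator s^2 + 6s + 9 factors as (s + 3)^2, giving poles at s = -3, -3.
Since all poles lie strictly in the left half-plane, the system is stable.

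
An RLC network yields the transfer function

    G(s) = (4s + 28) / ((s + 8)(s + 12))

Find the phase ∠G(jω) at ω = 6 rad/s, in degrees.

At s = j6: numerator = 28 + j24, denominator = 60 + j120.
∠G = ∠num − ∠den = 40.601° − (63.435°) = -22.83°.

∠G(j6) ≈ -22.83°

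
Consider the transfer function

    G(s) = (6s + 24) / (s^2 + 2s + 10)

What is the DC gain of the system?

G(0) = 12/5 ≈ 2.400

Set s = 0: G(0) = (24) / (10) = 12/5.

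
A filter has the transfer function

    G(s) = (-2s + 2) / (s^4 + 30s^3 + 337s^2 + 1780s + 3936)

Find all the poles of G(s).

The poles are the roots of the denominator s^4 + 30s^3 + 337s^2 + 1780s + 3936 = 0.
Trying s = -8: the polynomial evaluates to 0, so (s + 8) is a factor.
Dividing out leaves s^3 + 22s^2 + 161s + 492 = 0.
This factors further as (s^2 + 10s + 41)(s + 12) = 0.

s = -5 ± 4j, -8, -12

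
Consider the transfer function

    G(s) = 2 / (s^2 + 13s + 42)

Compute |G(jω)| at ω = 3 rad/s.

|G(j3)| ≈ 0.03915

Substitute s = j3: numerator = 2, denominator = 33 + j39.
|G(j3)| = |2| / |33 + j39| = 2 / 51.088 ≈ 0.03915.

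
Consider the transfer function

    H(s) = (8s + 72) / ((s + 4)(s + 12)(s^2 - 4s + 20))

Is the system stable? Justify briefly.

The poles can be read from the denominator factors: s = -4, -12, 2 + 4j, 2 - 4j.
Since the pole(s) at s = 2 ± 4j lie in the right half-plane, the system is unstable.

unstable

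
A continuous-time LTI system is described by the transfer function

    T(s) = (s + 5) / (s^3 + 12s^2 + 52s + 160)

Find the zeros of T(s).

s = -5

Set the numerator to zero: s + 5 = 0.
So s = -5.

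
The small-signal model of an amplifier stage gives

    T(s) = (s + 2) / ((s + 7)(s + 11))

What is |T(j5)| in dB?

|T(j5)|_dB ≈ -25.7 dB

Substitute s = j5: numerator = 2 + j5, denominator = 52 + j90.
|T(j5)| = |2 + j5| / |52 + j90| = 5.3852 / 103.94 ≈ 0.05181.
In decibels: 20·log₁₀(0.05181) ≈ -25.7 dB.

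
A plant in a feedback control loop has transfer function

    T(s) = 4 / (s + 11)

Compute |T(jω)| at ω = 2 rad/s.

|T(j2)| ≈ 0.3578

Substitute s = j2: numerator = 4, denominator = 11 + j2.
|T(j2)| = |4| / |11 + j2| = 4 / 11.180 ≈ 0.3578.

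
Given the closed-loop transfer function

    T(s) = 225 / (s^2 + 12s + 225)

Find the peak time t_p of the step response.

Comparing s^2 + 12s + 225 to s^2 + 2ζωₙs + ωₙ²: ωₙ = 15 rad/s and ζ = 12/(2·15) = 0.4.
ζωₙ = 12/2 = 6, so ω_d = ωₙ√(1−ζ²) = √(ωₙ² − (ζωₙ)²) = √(225 − 6²) = √189 ≈ 13.75 rad/s.
t_p = π/ω_d = π/13.75 ≈ 0.2285 s.

t_p ≈ 0.2285 s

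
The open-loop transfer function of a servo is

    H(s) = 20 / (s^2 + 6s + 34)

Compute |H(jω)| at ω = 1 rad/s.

|H(j1)| ≈ 0.5963

Substitute s = j1: numerator = 20, denominator = 33 + j6.
|H(j1)| = |20| / |33 + j6| = 20 / 33.541 ≈ 0.5963.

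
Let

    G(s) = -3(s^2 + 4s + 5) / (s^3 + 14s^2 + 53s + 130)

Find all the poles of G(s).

The poles are the roots of the denominator s^3 + 14s^2 + 53s + 130 = 0.
Trying s = -10: the polynomial evaluates to 0, so (s + 10) is a factor.
Dividing out leaves s^2 + 4s + 13 = 0.
The quadratic formula then gives s = -2 ± 3j.

s = -2 ± 3j, -10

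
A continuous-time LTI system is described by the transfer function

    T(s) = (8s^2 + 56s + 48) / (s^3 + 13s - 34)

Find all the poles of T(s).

The poles are the roots of the denominator s^3 + 13s - 34 = 0.
Trying s = 2: the polynomial evaluates to 0, so (s - 2) is a factor.
Dividing out leaves s^2 + 2s + 17 = 0.
The quadratic formula then gives s = -1 ± 4j.

s = -1 ± 4j, 2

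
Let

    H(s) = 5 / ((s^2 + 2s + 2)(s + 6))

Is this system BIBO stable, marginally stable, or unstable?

stable

The poles can be read from the denominator factors: s = -1 + j, -1 - j, -6.
Since all poles lie strictly in the left half-plane, the system is stable.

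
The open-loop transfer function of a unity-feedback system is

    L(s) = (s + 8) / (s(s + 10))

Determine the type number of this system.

The denominator has 1 factor of s at the origin (free integrator), so this is a Type 1 system.

Type 1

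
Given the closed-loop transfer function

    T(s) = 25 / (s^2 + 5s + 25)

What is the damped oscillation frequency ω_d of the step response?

ω_d ≈ 4.330 rad/s

Comparing s^2 + 5s + 25 to s^2 + 2ζωₙs + ωₙ²: ωₙ = 5 rad/s and ζ = 5/(2·5) = 0.5.
ζωₙ = 5/2 = 2.5, so ω_d = ωₙ√(1−ζ²) = √(ωₙ² − (ζωₙ)²) = √(25 − 2.5²) = √18.75 ≈ 4.330 rad/s.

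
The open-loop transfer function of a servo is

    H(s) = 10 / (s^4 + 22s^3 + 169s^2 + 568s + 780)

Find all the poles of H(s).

s = -10, -6, -3 ± 2j

The poles are the roots of the denominator s^4 + 22s^3 + 169s^2 + 568s + 780 = 0.
Trying s = -10: the polynomial evaluates to 0, so (s + 10) is a factor.
Dividing out leaves s^3 + 12s^2 + 49s + 78 = 0.
This factors further as (s + 6)(s^2 + 6s + 13) = 0.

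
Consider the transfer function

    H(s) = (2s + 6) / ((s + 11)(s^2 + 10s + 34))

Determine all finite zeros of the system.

s = -3

Set the numerator to zero: 2s + 6 = 0, i.e. 2·(s + 3) = 0.
So s = -3.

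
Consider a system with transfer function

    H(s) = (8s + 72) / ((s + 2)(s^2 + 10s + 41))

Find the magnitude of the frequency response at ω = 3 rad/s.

Substitute s = j3: numerator = 72 + j24, denominator = -26 + j156.
|H(j3)| = |72 + j24| / |-26 + j156| = 75.895 / 158.15 ≈ 0.4799.

|H(j3)| ≈ 0.4799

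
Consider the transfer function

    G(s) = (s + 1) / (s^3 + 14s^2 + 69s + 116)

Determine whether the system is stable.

The denominator s^3 + 14s^2 + 69s + 116 factors as (s^2 + 10s + 29)(s + 4), giving poles at s = -5 ± 2j, -4.
Since all poles lie strictly in the left half-plane, the system is stable.

stable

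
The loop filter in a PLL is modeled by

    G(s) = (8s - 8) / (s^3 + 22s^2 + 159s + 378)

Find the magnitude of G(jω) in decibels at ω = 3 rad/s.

|G(j3)|_dB ≈ -25.6 dB

Substitute s = j3: numerator = -8 + j24, denominator = 180 + j450.
|G(j3)| = |-8 + j24| / |180 + j450| = 25.298 / 484.66 ≈ 0.05220.
In decibels: 20·log₁₀(0.05220) ≈ -25.6 dB.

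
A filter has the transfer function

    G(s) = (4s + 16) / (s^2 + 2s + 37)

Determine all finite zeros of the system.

Set the numerator to zero: 4s + 16 = 0, i.e. 4·(s + 4) = 0.
So s = -4.

s = -4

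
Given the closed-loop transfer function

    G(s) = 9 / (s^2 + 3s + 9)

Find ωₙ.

Compare the denominator to the standard form s^2 + 2ζωₙs + ωₙ².
ωₙ² = 9, so ωₙ = 3 rad/s.

ωₙ = 3 rad/s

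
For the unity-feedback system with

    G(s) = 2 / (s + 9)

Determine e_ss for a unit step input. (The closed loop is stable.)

G(s) has no poles at the origin.
This is a Type 0 system. Kp = lim_{s→0} G(s) = 2/9.
e_ss = 1/(1 + Kp) = 1/(1 + 2/9) = 9/11 ≈ 0.8182.

e_ss = 0.8182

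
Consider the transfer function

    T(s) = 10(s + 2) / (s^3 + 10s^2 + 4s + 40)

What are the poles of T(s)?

The poles are the roots of the denominator s^3 + 10s^2 + 4s + 40 = 0.
Trying s = -10: the polynomial evaluates to 0, so (s + 10) is a factor.
Dividing out leaves s^2 + 4 = 0.
The quadratic formula then gives s = 0 ± 2j.

s = ±2j, -10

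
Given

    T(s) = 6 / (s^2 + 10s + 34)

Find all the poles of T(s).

The poles are the roots of the denominator s^2 + 10s + 34 = 0.
Using the quadratic formula: s = (-10 ± √(-36))/2 = -5 ± 3j.

s = -5 ± 3j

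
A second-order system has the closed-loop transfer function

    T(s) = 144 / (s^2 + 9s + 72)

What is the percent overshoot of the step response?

%OS ≈ 14.0%

Comparing s^2 + 9s + 72 to s^2 + 2ζωₙs + ωₙ²: ωₙ = √72 ≈ 8.485 rad/s and ζ = 9/(2·√72) ≈ 0.5303.
%OS = 100·exp(−πζ/√(1−ζ²)) = 100·exp(−π·0.5303/√(1−0.5303²)) ≈ 14.0%.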